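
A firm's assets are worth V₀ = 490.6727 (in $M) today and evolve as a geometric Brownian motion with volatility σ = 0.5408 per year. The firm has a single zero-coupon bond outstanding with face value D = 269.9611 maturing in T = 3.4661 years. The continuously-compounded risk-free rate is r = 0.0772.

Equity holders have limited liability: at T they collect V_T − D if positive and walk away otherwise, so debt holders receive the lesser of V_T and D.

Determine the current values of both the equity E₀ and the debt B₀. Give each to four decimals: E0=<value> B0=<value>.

d₁ = [ln(V₀/D) + (r + σ²/2)T] / (σ√T)
   = [ln(490.6727/269.9611) + (0.0772 + 0.5·0.5408²)·3.4661] / (0.5408·√3.4661)
   = [0.597499 + 0.774439] / 1.006833 = 1.362628
d₂ = d₁ − σ√T = 1.362628 − 1.006833 = 0.355796
N(d₁) = 0.913500,  N(d₂) = 0.639003,  e^(−rT) = 0.765227
E₀ = V₀·N(d₁) − D·e^(−rT)·N(d₂)
   = 490.6727·0.913500 − 269.9611·0.765227·0.639003 = 316.223345
B₀ = V₀ − E₀ = 490.6727 − 316.223345 = 174.449355

E0=316.2233 B0=174.4494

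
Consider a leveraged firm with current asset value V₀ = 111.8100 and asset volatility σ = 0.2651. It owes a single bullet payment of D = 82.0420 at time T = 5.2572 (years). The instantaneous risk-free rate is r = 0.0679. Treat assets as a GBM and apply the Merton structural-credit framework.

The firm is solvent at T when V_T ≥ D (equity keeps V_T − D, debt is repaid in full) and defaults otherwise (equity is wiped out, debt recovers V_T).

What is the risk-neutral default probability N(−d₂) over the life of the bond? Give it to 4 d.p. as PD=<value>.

PD=0.2140

d₁ = [ln(V₀/D) + (r + σ²/2)T] / (σ√T)
   = [ln(111.8100/82.0420) + (0.0679 + 0.5·0.2651²)·5.2572] / (0.2651·√5.2572)
   = [0.309570 + 0.541697] / 0.607837 = 1.400485
d₂ = d₁ − σ√T = 1.400485 − 0.607837 = 0.792648
risk-neutral PD = N(−d₂) = N(-0.792648) = 0.213991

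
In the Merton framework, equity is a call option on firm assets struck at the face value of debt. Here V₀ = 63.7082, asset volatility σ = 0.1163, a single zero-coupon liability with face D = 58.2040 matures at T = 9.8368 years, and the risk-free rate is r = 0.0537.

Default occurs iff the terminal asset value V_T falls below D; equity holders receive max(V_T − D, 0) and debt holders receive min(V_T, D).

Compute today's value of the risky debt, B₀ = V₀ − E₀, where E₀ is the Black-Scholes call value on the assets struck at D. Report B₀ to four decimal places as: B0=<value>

B0=34.0085

d₁ = [ln(V₀/D) + (r + σ²/2)T] / (σ√T)
   = [ln(63.7082/58.2040) + (0.0537 + 0.5·0.1163²)·9.8368] / (0.1163·√9.8368)
   = [0.090359 + 0.594761] / 0.364760 = 1.878279
d₂ = d₁ − σ√T = 1.878279 − 0.364760 = 1.513519
N(d₁) = 0.969828,  N(d₂) = 0.934926,  e^(−rT) = 0.589644
E₀ = V₀·N(d₁) − D·e^(−rT)·N(d₂)
   = 63.7082·0.969828 − 58.2040·0.589644·0.934926 = 29.699696
B₀ = V₀ − E₀ = 63.7082 − 29.699696 = 34.008504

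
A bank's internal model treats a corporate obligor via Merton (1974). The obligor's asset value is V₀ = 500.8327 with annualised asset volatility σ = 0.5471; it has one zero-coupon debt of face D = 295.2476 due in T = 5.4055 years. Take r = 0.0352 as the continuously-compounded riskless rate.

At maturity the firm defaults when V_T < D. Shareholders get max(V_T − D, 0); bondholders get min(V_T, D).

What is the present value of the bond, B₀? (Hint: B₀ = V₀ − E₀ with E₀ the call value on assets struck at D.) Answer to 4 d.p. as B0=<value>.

d₁ = [ln(V₀/D) + (r + σ²/2)T] / (σ√T)
   = [ln(500.8327/295.2476) + (0.0352 + 0.5·0.5471²)·5.4055] / (0.5471·√5.4055)
   = [0.528458 + 0.999256] / 1.271993 = 1.201040
d₂ = d₁ − σ√T = 1.201040 − 1.271993 = -0.070953
N(d₁) = 0.885132,  N(d₂) = 0.471718,  e^(−rT) = 0.826733
E₀ = V₀·N(d₁) − D·e^(−rT)·N(d₂)
   = 500.8327·0.885132 − 295.2476·0.826733·0.471718 = 328.161136
B₀ = V₀ − E₀ = 500.8327 − 328.161136 = 172.671564

B0=172.6716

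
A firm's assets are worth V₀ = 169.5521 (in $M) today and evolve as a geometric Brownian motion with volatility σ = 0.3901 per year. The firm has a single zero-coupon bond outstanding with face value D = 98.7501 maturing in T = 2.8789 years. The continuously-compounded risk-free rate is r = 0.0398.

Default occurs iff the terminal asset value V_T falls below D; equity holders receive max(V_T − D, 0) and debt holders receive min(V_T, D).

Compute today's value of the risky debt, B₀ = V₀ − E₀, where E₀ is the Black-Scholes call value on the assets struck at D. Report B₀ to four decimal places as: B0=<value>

d₁ = [ln(V₀/D) + (r + σ²/2)T] / (σ√T)
   = [ln(169.5521/98.7501) + (0.0398 + 0.5·0.3901²)·2.8789] / (0.3901·√2.8789)
   = [0.540568 + 0.333633] / 0.661895 = 1.320754
d₂ = d₁ − σ√T = 1.320754 − 0.661895 = 0.658859
N(d₁) = 0.906708,  N(d₂) = 0.745007,  e^(−rT) = 0.891740
E₀ = V₀·N(d₁) − D·e^(−rT)·N(d₂)
   = 169.5521·0.906708 − 98.7501·0.891740·0.745007 = 88.129407
B₀ = V₀ − E₀ = 169.5521 − 88.129407 = 81.422693

B0=81.4227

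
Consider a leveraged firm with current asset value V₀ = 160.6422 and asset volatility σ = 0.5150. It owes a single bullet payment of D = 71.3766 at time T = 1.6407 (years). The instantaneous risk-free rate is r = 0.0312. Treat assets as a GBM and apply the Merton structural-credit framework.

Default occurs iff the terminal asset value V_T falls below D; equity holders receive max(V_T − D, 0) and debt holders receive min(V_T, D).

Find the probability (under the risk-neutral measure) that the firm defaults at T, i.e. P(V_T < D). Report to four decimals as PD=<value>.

d₁ = [ln(V₀/D) + (r + σ²/2)T] / (σ√T)
   = [ln(160.6422/71.3766) + (0.0312 + 0.5·0.5150²)·1.6407] / (0.5150·√1.6407)
   = [0.811209 + 0.268767] / 0.659663 = 1.637165
d₂ = d₁ − σ√T = 1.637165 − 0.659663 = 0.977503
risk-neutral PD = N(−d₂) = N(-0.977503) = 0.164160

PD=0.1642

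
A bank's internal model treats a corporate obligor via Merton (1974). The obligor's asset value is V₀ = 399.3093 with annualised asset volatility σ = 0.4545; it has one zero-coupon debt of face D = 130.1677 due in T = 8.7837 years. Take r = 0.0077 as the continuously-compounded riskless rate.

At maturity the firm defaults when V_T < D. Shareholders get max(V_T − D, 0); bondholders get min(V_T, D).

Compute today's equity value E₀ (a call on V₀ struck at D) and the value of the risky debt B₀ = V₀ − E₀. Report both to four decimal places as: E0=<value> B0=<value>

E0=304.5122 B0=94.7971

d₁ = [ln(V₀/D) + (r + σ²/2)T] / (σ√T)
   = [ln(399.3093/130.1677) + (0.0077 + 0.5·0.4545²)·8.7837] / (0.4545·√8.7837)
   = [1.120913 + 0.974860] / 1.347016 = 1.555864
d₂ = d₁ − σ√T = 1.555864 − 1.347016 = 0.208848
N(d₁) = 0.940130,  N(d₂) = 0.582717,  e^(−rT) = 0.934602
E₀ = V₀·N(d₁) − D·e^(−rT)·N(d₂)
   = 399.3093·0.940130 − 130.1677·0.934602·0.582717 = 304.512169
B₀ = V₀ − E₀ = 399.3093 − 304.512169 = 94.797131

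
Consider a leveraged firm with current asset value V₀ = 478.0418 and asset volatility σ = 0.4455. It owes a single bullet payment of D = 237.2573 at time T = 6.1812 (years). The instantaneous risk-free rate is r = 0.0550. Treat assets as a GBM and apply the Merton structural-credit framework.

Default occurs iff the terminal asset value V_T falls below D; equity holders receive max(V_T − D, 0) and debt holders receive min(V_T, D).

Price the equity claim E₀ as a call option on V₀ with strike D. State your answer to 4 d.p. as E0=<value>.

E0=335.8937

d₁ = [ln(V₀/D) + (r + σ²/2)T] / (σ√T)
   = [ln(478.0418/237.2573) + (0.0550 + 0.5·0.4455²)·6.1812] / (0.4455·√6.1812)
   = [0.700553 + 0.953358] / 1.107603 = 1.493235
d₂ = d₁ − σ√T = 1.493235 − 1.107603 = 0.385632
N(d₁) = 0.932312,  N(d₂) = 0.650115,  e^(−rT) = 0.711795
E₀ = V₀·N(d₁) − D·e^(−rT)·N(d₂)
   = 478.0418·0.932312 − 237.2573·0.711795·0.650115 = 335.893703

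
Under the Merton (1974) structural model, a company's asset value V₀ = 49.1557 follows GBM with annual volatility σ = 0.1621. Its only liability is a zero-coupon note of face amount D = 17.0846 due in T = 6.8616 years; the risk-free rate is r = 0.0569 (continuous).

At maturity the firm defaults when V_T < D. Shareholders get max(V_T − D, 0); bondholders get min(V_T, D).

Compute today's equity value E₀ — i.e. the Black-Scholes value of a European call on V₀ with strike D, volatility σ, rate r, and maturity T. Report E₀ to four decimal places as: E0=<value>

d₁ = [ln(V₀/D) + (r + σ²/2)T] / (σ√T)
   = [ln(49.1557/17.0846) + (0.0569 + 0.5·0.1621²)·6.8616] / (0.1621·√6.8616)
   = [1.056815 + 0.480574] / 0.424615 = 3.620664
d₂ = d₁ − σ√T = 3.620664 − 0.424615 = 3.196048
N(d₁) = 0.999853,  N(d₂) = 0.999303,  e^(−rT) = 0.676769
E₀ = V₀·N(d₁) − D·e^(−rT)·N(d₂)
   = 49.1557·0.999853 − 17.0846·0.676769·0.999303 = 37.594202

E0=37.5942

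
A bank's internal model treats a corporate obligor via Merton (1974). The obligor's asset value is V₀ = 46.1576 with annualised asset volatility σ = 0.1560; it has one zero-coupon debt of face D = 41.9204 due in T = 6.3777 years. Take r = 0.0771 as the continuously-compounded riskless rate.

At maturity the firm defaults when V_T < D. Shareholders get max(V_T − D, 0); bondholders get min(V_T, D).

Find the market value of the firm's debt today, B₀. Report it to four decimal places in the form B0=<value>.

d₁ = [ln(V₀/D) + (r + σ²/2)T] / (σ√T)
   = [ln(46.1576/41.9204) + (0.0771 + 0.5·0.1560²)·6.3777] / (0.1560·√6.3777)
   = [0.096289 + 0.569325] / 0.393964 = 1.689529
d₂ = d₁ − σ√T = 1.689529 − 0.393964 = 1.295564
N(d₁) = 0.954441,  N(d₂) = 0.902437,  e^(−rT) = 0.611573
E₀ = V₀·N(d₁) − D·e^(−rT)·N(d₂)
   = 46.1576·0.954441 − 41.9204·0.611573·0.902437 = 20.918565
B₀ = V₀ − E₀ = 46.1576 − 20.918565 = 25.239035

B0=25.2390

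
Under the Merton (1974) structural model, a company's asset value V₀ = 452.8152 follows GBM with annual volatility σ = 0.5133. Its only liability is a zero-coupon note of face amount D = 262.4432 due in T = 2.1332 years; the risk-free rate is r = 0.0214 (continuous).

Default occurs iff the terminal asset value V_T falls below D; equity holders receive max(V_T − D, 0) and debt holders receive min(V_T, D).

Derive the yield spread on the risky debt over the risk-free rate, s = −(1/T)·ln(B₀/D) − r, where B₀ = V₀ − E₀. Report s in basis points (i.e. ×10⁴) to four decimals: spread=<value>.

d₁ = [ln(V₀/D) + (r + σ²/2)T] / (σ√T)
   = [ln(452.8152/262.4432) + (0.0214 + 0.5·0.5133²)·2.1332] / (0.5133·√2.1332)
   = [0.545449 + 0.326675] / 0.749699 = 1.163299
d₂ = d₁ − σ√T = 1.163299 − 0.749699 = 0.413600
N(d₁) = 0.877646,  N(d₂) = 0.660416,  e^(−rT) = 0.955376
E₀ = V₀·N(d₁) − D·e^(−rT)·N(d₂)
   = 452.8152·0.877646 − 262.4432·0.955376·0.660416 = 231.823953
B₀ = V₀ − E₀ = 452.8152 − 231.823953 = 220.991247
spread = −(1/T)·ln(B₀/D) − r = −(1/2.1332)·ln(220.991247/262.4432) − 0.0214 = 0.05918859
in basis points: 0.05918859 × 10⁴ = 591.8859 bp

spread=591.8859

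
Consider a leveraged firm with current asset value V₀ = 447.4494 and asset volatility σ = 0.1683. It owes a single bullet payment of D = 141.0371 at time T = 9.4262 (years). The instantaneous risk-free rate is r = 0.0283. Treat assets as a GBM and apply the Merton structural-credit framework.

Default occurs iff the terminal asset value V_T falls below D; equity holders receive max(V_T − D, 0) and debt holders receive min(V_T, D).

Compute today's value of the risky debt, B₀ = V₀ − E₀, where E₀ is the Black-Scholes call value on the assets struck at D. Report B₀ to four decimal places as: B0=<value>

d₁ = [ln(V₀/D) + (r + σ²/2)T] / (σ√T)
   = [ln(447.4494/141.0371) + (0.0283 + 0.5·0.1683²)·9.4262] / (0.1683·√9.4262)
   = [1.154540 + 0.400259] / 0.516717 = 3.008999
d₂ = d₁ − σ√T = 3.008999 − 0.516717 = 2.492283
N(d₁) = 0.998689,  N(d₂) = 0.993654,  e^(−rT) = 0.765856
E₀ = V₀·N(d₁) − D·e^(−rT)·N(d₂)
   = 447.4494·0.998689 − 141.0371·0.765856·0.993654 = 339.534408
B₀ = V₀ − E₀ = 447.4494 − 339.534408 = 107.914992

B0=107.9150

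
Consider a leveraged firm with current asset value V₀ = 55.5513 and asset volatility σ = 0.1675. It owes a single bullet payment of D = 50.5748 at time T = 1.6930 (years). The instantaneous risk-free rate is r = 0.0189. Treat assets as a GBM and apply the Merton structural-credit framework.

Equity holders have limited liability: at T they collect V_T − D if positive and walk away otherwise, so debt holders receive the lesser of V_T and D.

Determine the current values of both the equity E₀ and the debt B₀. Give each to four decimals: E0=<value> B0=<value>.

d₁ = [ln(V₀/D) + (r + σ²/2)T] / (σ√T)
   = [ln(55.5513/50.5748) + (0.0189 + 0.5·0.1675²)·1.6930] / (0.1675·√1.6930)
   = [0.093853 + 0.055747] / 0.217943 = 0.686421
d₂ = d₁ − σ√T = 0.686421 − 0.217943 = 0.468478
N(d₁) = 0.753776,  N(d₂) = 0.680279,  e^(−rT) = 0.968509
E₀ = V₀·N(d₁) − D·e^(−rT)·N(d₂)
   = 55.5513·0.753776 − 50.5748·0.968509·0.680279 = 8.551748
B₀ = V₀ − E₀ = 55.5513 − 8.551748 = 46.999552

E0=8.5517 B0=46.9996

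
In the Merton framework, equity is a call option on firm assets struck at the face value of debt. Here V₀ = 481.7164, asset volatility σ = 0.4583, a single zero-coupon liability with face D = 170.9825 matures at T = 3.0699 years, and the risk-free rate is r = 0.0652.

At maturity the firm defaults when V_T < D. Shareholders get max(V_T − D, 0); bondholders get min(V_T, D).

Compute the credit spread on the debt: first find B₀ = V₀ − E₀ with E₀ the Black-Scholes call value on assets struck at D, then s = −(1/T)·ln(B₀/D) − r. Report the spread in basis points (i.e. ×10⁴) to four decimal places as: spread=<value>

d₁ = [ln(V₀/D) + (r + σ²/2)T] / (σ√T)
   = [ln(481.7164/170.9825) + (0.0652 + 0.5·0.4583²)·3.0699] / (0.4583·√3.0699)
   = [1.035794 + 0.522557] / 0.802993 = 1.940677
d₂ = d₁ − σ√T = 1.940677 − 0.802993 = 1.137684
N(d₁) = 0.973851,  N(d₂) = 0.872374,  e^(−rT) = 0.818602
E₀ = V₀·N(d₁) − D·e^(−rT)·N(d₂)
   = 481.7164·0.973851 − 170.9825·0.818602·0.872374 = 347.016958
B₀ = V₀ − E₀ = 481.7164 − 347.016958 = 134.699442
spread = −(1/T)·ln(B₀/D) − r = −(1/3.0699)·ln(134.699442/170.9825) − 0.0652 = 0.01249480
in basis points: 0.01249480 × 10⁴ = 124.9480 bp

spread=124.9480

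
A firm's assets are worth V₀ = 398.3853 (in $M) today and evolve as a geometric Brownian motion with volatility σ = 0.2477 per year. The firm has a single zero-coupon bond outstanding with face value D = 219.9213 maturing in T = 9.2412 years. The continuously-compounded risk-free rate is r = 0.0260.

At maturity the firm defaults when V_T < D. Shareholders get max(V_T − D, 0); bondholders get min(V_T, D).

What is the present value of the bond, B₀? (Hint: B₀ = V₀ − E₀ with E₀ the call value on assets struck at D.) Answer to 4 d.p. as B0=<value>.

d₁ = [ln(V₀/D) + (r + σ²/2)T] / (σ√T)
   = [ln(398.3853/219.9213) + (0.0260 + 0.5·0.2477²)·9.2412] / (0.2477·√9.2412)
   = [0.594150 + 0.523769] / 0.752992 = 1.484637
d₂ = d₁ − σ√T = 1.484637 − 0.752992 = 0.731645
N(d₁) = 0.931180,  N(d₂) = 0.767807,  e^(−rT) = 0.786415
E₀ = V₀·N(d₁) − D·e^(−rT)·N(d₂)
   = 398.3853·0.931180 − 219.9213·0.786415·0.767807 = 238.176651
B₀ = V₀ − E₀ = 398.3853 − 238.176651 = 160.208649

B0=160.2086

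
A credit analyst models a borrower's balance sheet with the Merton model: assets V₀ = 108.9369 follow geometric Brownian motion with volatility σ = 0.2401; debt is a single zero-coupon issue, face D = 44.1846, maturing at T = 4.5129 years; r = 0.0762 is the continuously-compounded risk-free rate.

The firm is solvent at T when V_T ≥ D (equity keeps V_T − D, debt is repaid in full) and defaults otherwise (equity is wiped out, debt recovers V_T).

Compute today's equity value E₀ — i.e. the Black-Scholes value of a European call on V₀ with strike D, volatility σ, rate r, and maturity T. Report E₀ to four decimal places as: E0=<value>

E0=77.6787

d₁ = [ln(V₀/D) + (r + σ²/2)T] / (σ√T)
   = [ln(108.9369/44.1846) + (0.0762 + 0.5·0.2401²)·4.5129] / (0.2401·√4.5129)
   = [0.902393 + 0.473963] / 0.510059 = 2.698426
d₂ = d₁ − σ√T = 2.698426 − 0.510059 = 2.188368
N(d₁) = 0.996517,  N(d₂) = 0.985679,  e^(−rT) = 0.709012
E₀ = V₀·N(d₁) − D·e^(−rT)·N(d₂)
   = 108.9369·0.996517 − 44.1846·0.709012·0.985679 = 77.678674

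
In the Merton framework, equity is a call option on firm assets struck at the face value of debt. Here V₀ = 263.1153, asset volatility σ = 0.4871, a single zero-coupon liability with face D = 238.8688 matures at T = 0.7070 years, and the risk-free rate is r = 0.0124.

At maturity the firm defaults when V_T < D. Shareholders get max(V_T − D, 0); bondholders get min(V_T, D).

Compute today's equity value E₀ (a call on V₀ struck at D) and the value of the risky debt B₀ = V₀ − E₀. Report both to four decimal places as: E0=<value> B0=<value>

d₁ = [ln(V₀/D) + (r + σ²/2)T] / (σ√T)
   = [ln(263.1153/238.8688) + (0.0124 + 0.5·0.4871²)·0.7070] / (0.4871·√0.7070)
   = [0.096678 + 0.092640] / 0.409570 = 0.462237
d₂ = d₁ − σ√T = 0.462237 − 0.409570 = 0.052668
N(d₁) = 0.678044,  N(d₂) = 0.521002,  e^(−rT) = 0.991272
E₀ = V₀·N(d₁) − D·e^(−rT)·N(d₂)
   = 263.1153·0.678044 − 238.8688·0.991272·0.521002 = 55.039099
B₀ = V₀ − E₀ = 263.1153 − 55.039099 = 208.076201

E0=55.0391 B0=208.0762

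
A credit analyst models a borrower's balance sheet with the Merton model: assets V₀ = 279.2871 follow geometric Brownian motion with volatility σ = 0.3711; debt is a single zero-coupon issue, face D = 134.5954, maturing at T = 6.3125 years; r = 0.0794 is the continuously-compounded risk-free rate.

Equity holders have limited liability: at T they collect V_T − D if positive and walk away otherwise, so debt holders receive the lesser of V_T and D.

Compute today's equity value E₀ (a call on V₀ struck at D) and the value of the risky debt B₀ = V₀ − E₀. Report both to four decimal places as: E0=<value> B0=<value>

E0=203.4372 B0=75.8499

d₁ = [ln(V₀/D) + (r + σ²/2)T] / (σ√T)
   = [ln(279.2871/134.5954) + (0.0794 + 0.5·0.3711²)·6.3125] / (0.3711·√6.3125)
   = [0.729967 + 0.935876] / 0.932377 = 1.786662
d₂ = d₁ − σ√T = 1.786662 − 0.932377 = 0.854285
N(d₁) = 0.963004,  N(d₂) = 0.803526,  e^(−rT) = 0.605796
E₀ = V₀·N(d₁) − D·e^(−rT)·N(d₂)
   = 279.2871·0.963004 − 134.5954·0.605796·0.803526 = 203.437193
B₀ = V₀ − E₀ = 279.2871 − 203.437193 = 75.849907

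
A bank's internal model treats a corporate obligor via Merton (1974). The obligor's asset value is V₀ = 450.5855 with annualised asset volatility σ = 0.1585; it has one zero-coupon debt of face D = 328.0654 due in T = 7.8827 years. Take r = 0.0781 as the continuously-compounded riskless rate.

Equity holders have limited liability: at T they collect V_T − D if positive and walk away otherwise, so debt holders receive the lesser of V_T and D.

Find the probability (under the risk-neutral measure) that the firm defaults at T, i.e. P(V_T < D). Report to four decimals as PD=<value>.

d₁ = [ln(V₀/D) + (r + σ²/2)T] / (σ√T)
   = [ln(450.5855/328.0654) + (0.0781 + 0.5·0.1585²)·7.8827] / (0.1585·√7.8827)
   = [0.317335 + 0.714654] / 0.445007 = 2.319041
d₂ = d₁ − σ√T = 2.319041 − 0.445007 = 1.874034
risk-neutral PD = N(−d₂) = N(-1.874034) = 0.030463

PD=0.0305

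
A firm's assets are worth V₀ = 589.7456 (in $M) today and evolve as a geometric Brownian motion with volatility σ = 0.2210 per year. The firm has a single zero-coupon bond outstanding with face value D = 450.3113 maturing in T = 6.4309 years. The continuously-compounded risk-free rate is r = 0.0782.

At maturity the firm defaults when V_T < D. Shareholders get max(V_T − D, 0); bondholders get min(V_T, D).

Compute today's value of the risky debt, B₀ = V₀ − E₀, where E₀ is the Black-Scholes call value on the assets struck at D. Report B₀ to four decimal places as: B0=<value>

d₁ = [ln(V₀/D) + (r + σ²/2)T] / (σ√T)
   = [ln(589.7456/450.3113) + (0.0782 + 0.5·0.2210²)·6.4309] / (0.2210·√6.4309)
   = [0.269752 + 0.659942] / 0.560439 = 1.658869
d₂ = d₁ − σ√T = 1.658869 − 0.560439 = 1.098430
N(d₁) = 0.951429,  N(d₂) = 0.863992,  e^(−rT) = 0.604776
E₀ = V₀·N(d₁) − D·e^(−rT)·N(d₂)
   = 589.7456·0.951429 − 450.3113·0.604776·0.863992 = 325.803528
B₀ = V₀ − E₀ = 589.7456 − 325.803528 = 263.942072

B0=263.9421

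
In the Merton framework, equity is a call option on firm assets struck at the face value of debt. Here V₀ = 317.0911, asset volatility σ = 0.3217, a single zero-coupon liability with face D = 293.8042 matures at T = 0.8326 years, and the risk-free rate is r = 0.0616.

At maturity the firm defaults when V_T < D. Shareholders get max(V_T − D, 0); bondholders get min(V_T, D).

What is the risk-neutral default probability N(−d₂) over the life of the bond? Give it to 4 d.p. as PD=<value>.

PD=0.3868

d₁ = [ln(V₀/D) + (r + σ²/2)T] / (σ√T)
   = [ln(317.0911/293.8042) + (0.0616 + 0.5·0.3217²)·0.8326] / (0.3217·√0.8326)
   = [0.076276 + 0.094371] / 0.293541 = 0.581339
d₂ = d₁ − σ√T = 0.581339 − 0.293541 = 0.287797
risk-neutral PD = N(−d₂) = N(-0.287797) = 0.386751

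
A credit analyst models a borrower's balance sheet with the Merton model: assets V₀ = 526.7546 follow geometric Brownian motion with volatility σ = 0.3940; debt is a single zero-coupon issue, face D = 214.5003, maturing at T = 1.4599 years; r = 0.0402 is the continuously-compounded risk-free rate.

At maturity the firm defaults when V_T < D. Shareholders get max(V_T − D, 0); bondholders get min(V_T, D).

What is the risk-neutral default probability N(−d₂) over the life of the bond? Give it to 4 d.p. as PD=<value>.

d₁ = [ln(V₀/D) + (r + σ²/2)T] / (σ√T)
   = [ln(526.7546/214.5003) + (0.0402 + 0.5·0.3940²)·1.4599] / (0.3940·√1.4599)
   = [0.898424 + 0.172002] / 0.476056 = 2.248531
d₂ = d₁ − σ√T = 2.248531 − 0.476056 = 1.772476
risk-neutral PD = N(−d₂) = N(-1.772476) = 0.038158

PD=0.0382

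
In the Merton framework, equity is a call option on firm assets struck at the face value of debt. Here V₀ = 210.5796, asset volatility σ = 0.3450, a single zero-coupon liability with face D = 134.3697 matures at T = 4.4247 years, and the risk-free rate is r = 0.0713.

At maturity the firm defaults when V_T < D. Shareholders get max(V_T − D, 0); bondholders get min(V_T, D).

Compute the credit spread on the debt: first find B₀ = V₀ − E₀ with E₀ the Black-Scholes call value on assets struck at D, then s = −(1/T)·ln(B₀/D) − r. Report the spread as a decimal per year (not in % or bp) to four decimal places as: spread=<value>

spread=0.0180

d₁ = [ln(V₀/D) + (r + σ²/2)T] / (σ√T)
   = [ln(210.5796/134.3697) + (0.0713 + 0.5·0.3450²)·4.4247] / (0.3450·√4.4247)
   = [0.449269 + 0.578806] / 0.725706 = 1.416654
d₂ = d₁ − σ√T = 1.416654 − 0.725706 = 0.690947
N(d₁) = 0.921708,  N(d₂) = 0.755201,  e^(−rT) = 0.729438
E₀ = V₀·N(d₁) − D·e^(−rT)·N(d₂)
   = 210.5796·0.921708 − 134.3697·0.729438·0.755201 = 120.072385
B₀ = V₀ − E₀ = 210.5796 − 120.072385 = 90.507215
spread = −(1/T)·ln(B₀/D) − r = −(1/4.4247)·ln(90.507215/134.3697) − 0.0713 = 0.01800897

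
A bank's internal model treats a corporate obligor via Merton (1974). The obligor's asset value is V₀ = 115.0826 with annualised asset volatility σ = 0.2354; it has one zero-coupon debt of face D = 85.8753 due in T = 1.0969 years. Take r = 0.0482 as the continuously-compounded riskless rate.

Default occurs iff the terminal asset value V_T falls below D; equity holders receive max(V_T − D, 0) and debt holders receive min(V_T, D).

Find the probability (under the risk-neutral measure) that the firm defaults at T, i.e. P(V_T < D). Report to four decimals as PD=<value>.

d₁ = [ln(V₀/D) + (r + σ²/2)T] / (σ√T)
   = [ln(115.0826/85.8753) + (0.0482 + 0.5·0.2354²)·1.0969] / (0.2354·√1.0969)
   = [0.292754 + 0.083262] / 0.246541 = 1.525163
d₂ = d₁ − σ√T = 1.525163 − 0.246541 = 1.278621
risk-neutral PD = N(−d₂) = N(-1.278621) = 0.100515

PD=0.1005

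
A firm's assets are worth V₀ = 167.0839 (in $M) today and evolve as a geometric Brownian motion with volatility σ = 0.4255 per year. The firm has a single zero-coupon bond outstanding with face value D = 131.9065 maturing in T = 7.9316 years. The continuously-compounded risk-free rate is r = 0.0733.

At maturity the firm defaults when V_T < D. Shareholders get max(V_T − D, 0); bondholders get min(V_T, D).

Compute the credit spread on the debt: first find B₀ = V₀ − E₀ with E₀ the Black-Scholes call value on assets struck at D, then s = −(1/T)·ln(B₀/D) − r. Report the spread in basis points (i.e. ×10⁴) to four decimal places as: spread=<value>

d₁ = [ln(V₀/D) + (r + σ²/2)T] / (σ√T)
   = [ln(167.0839/131.9065) + (0.0733 + 0.5·0.4255²)·7.9316] / (0.4255·√7.9316)
   = [0.236403 + 1.299395] / 1.198340 = 1.281605
d₂ = d₁ − σ√T = 1.281605 − 1.198340 = 0.083265
N(d₁) = 0.900009,  N(d₂) = 0.533180,  e^(−rT) = 0.559123
E₀ = V₀·N(d₁) − D·e^(−rT)·N(d₂)
   = 167.0839·0.900009 − 131.9065·0.559123·0.533180 = 111.054050
B₀ = V₀ − E₀ = 167.0839 − 111.054050 = 56.029850
spread = −(1/T)·ln(B₀/D) − r = −(1/7.9316)·ln(56.029850/131.9065) − 0.0733 = 0.03464906
in basis points: 0.03464906 × 10⁴ = 346.4906 bp

spread=346.4906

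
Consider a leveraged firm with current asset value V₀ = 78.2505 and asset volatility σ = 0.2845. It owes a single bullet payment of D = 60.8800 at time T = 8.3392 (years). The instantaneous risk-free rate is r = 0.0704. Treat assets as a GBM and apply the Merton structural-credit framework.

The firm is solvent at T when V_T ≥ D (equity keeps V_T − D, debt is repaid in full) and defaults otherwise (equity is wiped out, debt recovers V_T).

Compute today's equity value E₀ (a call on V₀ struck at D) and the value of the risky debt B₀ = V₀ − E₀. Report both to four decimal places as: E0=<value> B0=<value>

d₁ = [ln(V₀/D) + (r + σ²/2)T] / (σ√T)
   = [ln(78.2505/60.8800) + (0.0704 + 0.5·0.2845²)·8.3392] / (0.2845·√8.3392)
   = [0.251011 + 0.924568] / 0.821570 = 1.430893
d₂ = d₁ − σ√T = 1.430893 − 0.821570 = 0.609323
N(d₁) = 0.923770,  N(d₂) = 0.728845,  e^(−rT) = 0.555948
E₀ = V₀·N(d₁) − D·e^(−rT)·N(d₂)
   = 78.2505·0.923770 − 60.8800·0.555948·0.728845 = 47.616842
B₀ = V₀ − E₀ = 78.2505 − 47.616842 = 30.633658

E0=47.6168 B0=30.6337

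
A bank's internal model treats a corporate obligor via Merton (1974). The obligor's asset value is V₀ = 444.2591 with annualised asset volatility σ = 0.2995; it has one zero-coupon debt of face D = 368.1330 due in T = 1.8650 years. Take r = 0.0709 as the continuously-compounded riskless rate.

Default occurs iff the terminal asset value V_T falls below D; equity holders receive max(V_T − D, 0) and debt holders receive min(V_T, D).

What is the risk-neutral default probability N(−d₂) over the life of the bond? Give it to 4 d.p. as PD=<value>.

d₁ = [ln(V₀/D) + (r + σ²/2)T] / (σ√T)
   = [ln(444.2591/368.1330) + (0.0709 + 0.5·0.2995²)·1.8650] / (0.2995·√1.8650)
   = [0.187964 + 0.215874] / 0.409012 = 0.987349
d₂ = d₁ − σ√T = 0.987349 − 0.409012 = 0.578337
risk-neutral PD = N(−d₂) = N(-0.578337) = 0.281518

PD=0.2815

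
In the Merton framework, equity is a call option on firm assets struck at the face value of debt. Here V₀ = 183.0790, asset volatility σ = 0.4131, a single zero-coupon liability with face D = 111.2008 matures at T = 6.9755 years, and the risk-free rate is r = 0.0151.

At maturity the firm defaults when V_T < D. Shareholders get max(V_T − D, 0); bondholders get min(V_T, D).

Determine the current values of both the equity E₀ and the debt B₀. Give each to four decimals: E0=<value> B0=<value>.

d₁ = [ln(V₀/D) + (r + σ²/2)T] / (σ√T)
   = [ln(183.0790/111.2008) + (0.0151 + 0.5·0.4131²)·6.9755] / (0.4131·√6.9755)
   = [0.498580 + 0.700520] / 1.091046 = 1.099038
d₂ = d₁ − σ√T = 1.099038 − 1.091046 = 0.007992
N(d₁) = 0.864124,  N(d₂) = 0.503188,  e^(−rT) = 0.900027
E₀ = V₀·N(d₁) − D·e^(−rT)·N(d₂)
   = 183.0790·0.864124 − 111.2008·0.900027·0.503188 = 107.842002
B₀ = V₀ − E₀ = 183.0790 − 107.842002 = 75.236998

E0=107.8420 B0=75.2370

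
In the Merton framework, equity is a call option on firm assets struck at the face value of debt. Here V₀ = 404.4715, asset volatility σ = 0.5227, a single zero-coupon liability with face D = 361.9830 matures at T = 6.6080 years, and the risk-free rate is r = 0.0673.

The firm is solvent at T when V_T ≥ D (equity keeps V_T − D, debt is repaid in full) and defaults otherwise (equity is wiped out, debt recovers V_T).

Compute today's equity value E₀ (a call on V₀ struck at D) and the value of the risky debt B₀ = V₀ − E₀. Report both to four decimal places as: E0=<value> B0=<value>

E0=255.9281 B0=148.5434

d₁ = [ln(V₀/D) + (r + σ²/2)T] / (σ√T)
   = [ln(404.4715/361.9830) + (0.0673 + 0.5·0.5227²)·6.6080] / (0.5227·√6.6080)
   = [0.110984 + 1.347422] / 1.343654 = 1.085403
d₂ = d₁ − σ√T = 1.085403 − 1.343654 = -0.258252
N(d₁) = 0.861128,  N(d₂) = 0.398106,  e^(−rT) = 0.641005
E₀ = V₀·N(d₁) − D·e^(−rT)·N(d₂)
   = 404.4715·0.861128 − 361.9830·0.641005·0.398106 = 255.928114
B₀ = V₀ − E₀ = 404.4715 − 255.928114 = 148.543386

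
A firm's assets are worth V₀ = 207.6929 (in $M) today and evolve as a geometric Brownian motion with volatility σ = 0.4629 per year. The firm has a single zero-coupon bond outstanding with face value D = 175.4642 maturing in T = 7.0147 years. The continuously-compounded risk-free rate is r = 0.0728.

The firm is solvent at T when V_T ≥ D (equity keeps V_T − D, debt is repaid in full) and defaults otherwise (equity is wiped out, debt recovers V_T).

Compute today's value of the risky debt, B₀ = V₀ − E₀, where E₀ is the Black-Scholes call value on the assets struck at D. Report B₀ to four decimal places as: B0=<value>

B0=75.4269

d₁ = [ln(V₀/D) + (r + σ²/2)T] / (σ√T)
   = [ln(207.6929/175.4642) + (0.0728 + 0.5·0.4629²)·7.0147] / (0.4629·√7.0147)
   = [0.168626 + 1.262213] / 1.226004 = 1.167075
d₂ = d₁ − σ√T = 1.167075 − 1.226004 = -0.058929
N(d₁) = 0.878410,  N(d₂) = 0.476504,  e^(−rT) = 0.600093
E₀ = V₀·N(d₁) − D·e^(−rT)·N(d₂)
   = 207.6929·0.878410 − 175.4642·0.600093·0.476504 = 132.266023
B₀ = V₀ − E₀ = 207.6929 − 132.266023 = 75.426877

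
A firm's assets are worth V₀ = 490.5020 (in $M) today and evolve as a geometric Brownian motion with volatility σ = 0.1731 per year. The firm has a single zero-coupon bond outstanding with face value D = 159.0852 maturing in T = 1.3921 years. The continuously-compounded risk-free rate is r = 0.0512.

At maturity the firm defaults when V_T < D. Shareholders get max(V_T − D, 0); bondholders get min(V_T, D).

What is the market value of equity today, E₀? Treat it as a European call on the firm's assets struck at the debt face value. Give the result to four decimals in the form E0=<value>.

d₁ = [ln(V₀/D) + (r + σ²/2)T] / (σ√T)
   = [ln(490.5020/159.0852) + (0.0512 + 0.5·0.1731²)·1.3921] / (0.1731·√1.3921)
   = [1.125989 + 0.092132] / 0.204236 = 5.964282
d₂ = d₁ − σ√T = 5.964282 − 0.204236 = 5.760046
N(d₁) = 1.000000,  N(d₂) = 1.000000,  e^(−rT) = 0.931205
E₀ = V₀·N(d₁) − D·e^(−rT)·N(d₂)
   = 490.5020·1.000000 − 159.0852·0.931205·1.000000 = 342.361020

E0=342.3610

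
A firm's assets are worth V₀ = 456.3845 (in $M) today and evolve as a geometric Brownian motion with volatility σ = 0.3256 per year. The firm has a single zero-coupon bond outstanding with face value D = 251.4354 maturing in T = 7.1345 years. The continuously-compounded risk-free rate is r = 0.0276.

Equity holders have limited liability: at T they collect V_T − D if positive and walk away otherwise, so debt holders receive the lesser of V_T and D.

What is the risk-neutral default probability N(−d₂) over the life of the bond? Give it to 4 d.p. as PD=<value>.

PD=0.3167

d₁ = [ln(V₀/D) + (r + σ²/2)T] / (σ√T)
   = [ln(456.3845/251.4354) + (0.0276 + 0.5·0.3256²)·7.1345] / (0.3256·√7.1345)
   = [0.596150 + 0.575095] / 0.869693 = 1.346733
d₂ = d₁ − σ√T = 1.346733 − 0.869693 = 0.477040
risk-neutral PD = N(−d₂) = N(-0.477040) = 0.316667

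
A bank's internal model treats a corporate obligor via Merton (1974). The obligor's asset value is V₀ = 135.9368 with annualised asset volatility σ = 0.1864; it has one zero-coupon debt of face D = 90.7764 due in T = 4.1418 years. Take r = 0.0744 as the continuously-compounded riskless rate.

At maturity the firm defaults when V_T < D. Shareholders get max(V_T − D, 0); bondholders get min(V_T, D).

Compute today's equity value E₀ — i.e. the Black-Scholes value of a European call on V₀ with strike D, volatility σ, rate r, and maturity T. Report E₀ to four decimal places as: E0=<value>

d₁ = [ln(V₀/D) + (r + σ²/2)T] / (σ√T)
   = [ln(135.9368/90.7764) + (0.0744 + 0.5·0.1864²)·4.1418] / (0.1864·√4.1418)
   = [0.403791 + 0.380103] / 0.379350 = 2.066412
d₂ = d₁ − σ√T = 2.066412 − 0.379350 = 1.687061
N(d₁) = 0.980605,  N(d₂) = 0.954204,  e^(−rT) = 0.734805
E₀ = V₀·N(d₁) − D·e^(−rT)·N(d₂)
   = 135.9368·0.980605 − 90.7764·0.734805·0.954204 = 69.652080

E0=69.6521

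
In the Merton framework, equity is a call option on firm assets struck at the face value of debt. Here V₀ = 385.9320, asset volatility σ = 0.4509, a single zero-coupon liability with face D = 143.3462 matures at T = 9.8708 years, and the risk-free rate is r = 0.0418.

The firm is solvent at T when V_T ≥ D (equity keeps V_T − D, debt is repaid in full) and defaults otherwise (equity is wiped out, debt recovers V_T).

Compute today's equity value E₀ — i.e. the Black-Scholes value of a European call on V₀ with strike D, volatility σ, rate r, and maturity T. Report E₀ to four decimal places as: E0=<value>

d₁ = [ln(V₀/D) + (r + σ²/2)T] / (σ√T)
   = [ln(385.9320/143.3462) + (0.0418 + 0.5·0.4509²)·9.8708] / (0.4509·√9.8708)
   = [0.990399 + 1.416020] / 1.416630 = 1.698692
d₂ = d₁ − σ√T = 1.698692 − 1.416630 = 0.282062
N(d₁) = 0.955311,  N(d₂) = 0.611052,  e^(−rT) = 0.661927
E₀ = V₀·N(d₁) − D·e^(−rT)·N(d₂)
   = 385.9320·0.955311 − 143.3462·0.661927·0.611052 = 310.705698

E0=310.7057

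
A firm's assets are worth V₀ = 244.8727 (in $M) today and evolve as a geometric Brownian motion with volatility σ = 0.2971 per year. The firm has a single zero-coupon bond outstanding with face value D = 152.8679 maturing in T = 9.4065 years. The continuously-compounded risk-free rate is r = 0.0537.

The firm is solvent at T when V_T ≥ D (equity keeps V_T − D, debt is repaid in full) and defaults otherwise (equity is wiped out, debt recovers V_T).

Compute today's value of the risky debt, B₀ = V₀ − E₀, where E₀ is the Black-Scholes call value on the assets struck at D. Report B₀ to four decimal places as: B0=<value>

d₁ = [ln(V₀/D) + (r + σ²/2)T] / (σ√T)
   = [ln(244.8727/152.8679) + (0.0537 + 0.5·0.2971²)·9.4065] / (0.2971·√9.4065)
   = [0.471164 + 0.920277] / 0.911206 = 1.527033
d₂ = d₁ − σ√T = 1.527033 − 0.911206 = 0.615827
N(d₁) = 0.936624,  N(d₂) = 0.730995,  e^(−rT) = 0.603428
E₀ = V₀·N(d₁) − D·e^(−rT)·N(d₂)
   = 244.8727·0.936624 − 152.8679·0.603428·0.730995 = 161.923064
B₀ = V₀ − E₀ = 244.8727 − 161.923064 = 82.949636

B0=82.9496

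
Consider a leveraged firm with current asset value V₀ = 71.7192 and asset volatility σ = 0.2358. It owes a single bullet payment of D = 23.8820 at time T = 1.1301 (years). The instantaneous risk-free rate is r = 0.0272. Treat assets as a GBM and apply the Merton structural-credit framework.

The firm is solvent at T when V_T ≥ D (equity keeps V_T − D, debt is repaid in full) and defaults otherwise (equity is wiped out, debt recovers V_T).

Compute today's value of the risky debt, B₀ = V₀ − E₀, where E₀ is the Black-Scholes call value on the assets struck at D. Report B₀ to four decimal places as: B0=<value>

B0=23.1591

d₁ = [ln(V₀/D) + (r + σ²/2)T] / (σ√T)
   = [ln(71.7192/23.8820) + (0.0272 + 0.5·0.2358²)·1.1301] / (0.2358·√1.1301)
   = [1.099633 + 0.062156] / 0.250670 = 4.634740
d₂ = d₁ − σ√T = 4.634740 − 0.250670 = 4.384070
N(d₁) = 0.999998,  N(d₂) = 0.999994,  e^(−rT) = 0.969729
E₀ = V₀·N(d₁) − D·e^(−rT)·N(d₂)
   = 71.7192·0.999998 − 23.8820·0.969729·0.999994 = 48.560141
B₀ = V₀ − E₀ = 71.7192 − 48.560141 = 23.159059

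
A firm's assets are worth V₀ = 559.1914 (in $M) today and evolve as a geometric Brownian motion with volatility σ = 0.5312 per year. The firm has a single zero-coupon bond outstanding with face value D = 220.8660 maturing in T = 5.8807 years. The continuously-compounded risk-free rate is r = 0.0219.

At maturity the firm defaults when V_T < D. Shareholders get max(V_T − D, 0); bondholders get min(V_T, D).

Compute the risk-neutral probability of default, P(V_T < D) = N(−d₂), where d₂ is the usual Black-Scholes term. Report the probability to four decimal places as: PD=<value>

PD=0.4297

d₁ = [ln(V₀/D) + (r + σ²/2)T] / (σ√T)
   = [ln(559.1914/220.8660) + (0.0219 + 0.5·0.5312²)·5.8807] / (0.5312·√5.8807)
   = [0.928936 + 0.958476] / 1.288168 = 1.465190
d₂ = d₁ − σ√T = 1.465190 − 1.288168 = 0.177022
risk-neutral PD = N(−d₂) = N(-0.177022) = 0.429746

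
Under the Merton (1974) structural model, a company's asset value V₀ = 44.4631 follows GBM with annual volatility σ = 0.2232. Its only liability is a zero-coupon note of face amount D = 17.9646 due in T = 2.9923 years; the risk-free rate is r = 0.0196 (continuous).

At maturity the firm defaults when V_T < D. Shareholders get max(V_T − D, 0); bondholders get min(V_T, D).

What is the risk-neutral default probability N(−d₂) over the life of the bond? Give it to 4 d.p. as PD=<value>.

d₁ = [ln(V₀/D) + (r + σ²/2)T] / (σ√T)
   = [ln(44.4631/17.9646) + (0.0196 + 0.5·0.2232²)·2.9923] / (0.2232·√2.9923)
   = [0.906256 + 0.133185] / 0.386097 = 2.692174
d₂ = d₁ − σ√T = 2.692174 − 0.386097 = 2.306077
risk-neutral PD = N(−d₂) = N(-2.306077) = 0.010553

PD=0.0106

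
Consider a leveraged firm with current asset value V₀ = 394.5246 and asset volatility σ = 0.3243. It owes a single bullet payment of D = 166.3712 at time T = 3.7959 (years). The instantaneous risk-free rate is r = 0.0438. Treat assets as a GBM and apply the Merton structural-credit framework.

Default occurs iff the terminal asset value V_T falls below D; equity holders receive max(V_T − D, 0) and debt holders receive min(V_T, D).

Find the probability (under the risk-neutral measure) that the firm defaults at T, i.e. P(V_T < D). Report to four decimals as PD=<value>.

d₁ = [ln(V₀/D) + (r + σ²/2)T] / (σ√T)
   = [ln(394.5246/166.3712) + (0.0438 + 0.5·0.3243²)·3.7959] / (0.3243·√3.7959)
   = [0.863460 + 0.365869] / 0.631836 = 1.945646
d₂ = d₁ − σ√T = 1.945646 − 0.631836 = 1.313810
risk-neutral PD = N(−d₂) = N(-1.313810) = 0.094455

PD=0.0945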